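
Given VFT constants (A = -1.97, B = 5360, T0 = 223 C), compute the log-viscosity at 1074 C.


VFT equation: log(eta) = A + B / (T - T0)
  T - T0 = 1074 - 223 = 851
  B / (T - T0) = 5360 / 851 = 6.298
  log(eta) = -1.97 + 6.298 = 4.328

4.328


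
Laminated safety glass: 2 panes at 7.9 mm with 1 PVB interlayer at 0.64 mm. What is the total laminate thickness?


Total thickness = glass contribution + PVB contribution
  Glass: 2 * 7.9 = 15.8 mm
  PVB: 1 * 0.64 = 0.64 mm
  Total = 15.8 + 0.64 = 16.44 mm

16.44 mm


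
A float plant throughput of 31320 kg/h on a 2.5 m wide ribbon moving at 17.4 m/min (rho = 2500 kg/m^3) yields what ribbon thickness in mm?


Ribbon cross-section from mass balance:
  Volume rate = throughput / density = 31320 / 2500 = 12.528 m^3/h
  thickness = volume rate / (speed * 60 * width), i.e.
  thickness = throughput / (60 * speed * width * density) * 1000
  thickness = 31320 / (60 * 17.4 * 2.5 * 2500) * 1000 = 4.8 mm

4.8 mm


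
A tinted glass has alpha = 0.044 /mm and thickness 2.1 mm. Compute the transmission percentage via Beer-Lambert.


Beer-Lambert law: T = exp(-alpha * thickness)
  exponent = -0.044 * 2.1 = -0.0924
  T = exp(-0.0924) = 0.9117
  Percentage = 0.9117 * 100 = 91.17%

91.17%


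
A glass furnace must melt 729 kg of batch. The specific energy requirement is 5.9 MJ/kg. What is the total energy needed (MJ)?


Total energy = mass * specific energy
  E = 729 * 5.9 = 4301.1 MJ

4301.1 MJ


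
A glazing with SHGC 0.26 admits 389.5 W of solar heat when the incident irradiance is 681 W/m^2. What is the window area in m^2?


Rearrange Q = Area * SHGC * Irradiance:
  Area = Q / (SHGC * Irradiance)
  Area = 389.5 / (0.26 * 681) = 2.2 m^2

2.2 m^2


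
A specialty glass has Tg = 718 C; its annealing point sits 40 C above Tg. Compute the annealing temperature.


The annealing temperature is Tg plus the offset:
  T_anneal = 718 + 40 = 758 C

758 C


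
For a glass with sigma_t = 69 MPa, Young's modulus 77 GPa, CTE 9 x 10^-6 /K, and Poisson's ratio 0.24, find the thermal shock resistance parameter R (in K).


Thermal shock resistance: R = sigma * (1 - nu) / (E * alpha)
  Numerator = 69 * (1 - 0.24) = 52.44
  Denominator = 77 * 1000 * (9 x 10^-6) = 0.693
  R = 52.44 / 0.693 = 75.7 K

75.7 K


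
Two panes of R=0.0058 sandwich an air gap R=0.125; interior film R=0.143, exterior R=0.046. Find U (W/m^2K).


Total thermal resistance (series):
  R_total = R_in + R_glass + R_air + R_glass + R_out
  R_total = 0.143 + 0.0058 + 0.125 + 0.0058 + 0.046 = 0.3256 m^2K/W
U-value = 1 / R_total = 1 / 0.3256 = 3.071 W/m^2K

3.071 W/m^2K


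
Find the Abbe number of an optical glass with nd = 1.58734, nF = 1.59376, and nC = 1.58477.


Abbe number formula: Vd = (nd - 1) / (nF - nC)
  nd - 1 = 1.58734 - 1 = 0.58734
  nF - nC = 1.59376 - 1.58477 = 0.00899
  Vd = 0.58734 / 0.00899 = 65.33

65.33


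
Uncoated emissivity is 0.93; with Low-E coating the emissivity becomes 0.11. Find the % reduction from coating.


Percentage reduction = (1 - coated/uncoated) * 100
  Ratio = 0.11 / 0.93 = 0.1183
  Reduction = (1 - 0.1183) * 100 = 88.2%

88.2%


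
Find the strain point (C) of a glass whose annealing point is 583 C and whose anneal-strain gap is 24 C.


Strain point = annealing point - difference:
  T_strain = 583 - 24 = 559 C

559 C


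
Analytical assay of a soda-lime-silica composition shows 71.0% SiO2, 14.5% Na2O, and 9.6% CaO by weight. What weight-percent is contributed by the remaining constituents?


Sum the three major oxides:
  SiO2 + Na2O + CaO = 71.0 + 14.5 + 9.6 = 95.1%
Subtract from 100%:
  Others = 100 - 95.1 = 4.9%

4.9%


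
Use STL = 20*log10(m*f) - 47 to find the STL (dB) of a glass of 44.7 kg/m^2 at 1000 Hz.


Mass law: STL = 20 * log10(m * f) - 47
  m * f = 44.7 * 1000 = 44700
  log10(44700) = 4.65031
  STL = 20 * 4.65031 - 47 = 93.0062 - 47 = 46.0 dB

46.0 dB


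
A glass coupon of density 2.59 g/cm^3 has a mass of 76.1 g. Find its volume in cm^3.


Rearrange rho = m / V:
  V = m / rho
  V = 76.1 / 2.59 = 29.382 cm^3

29.382 cm^3


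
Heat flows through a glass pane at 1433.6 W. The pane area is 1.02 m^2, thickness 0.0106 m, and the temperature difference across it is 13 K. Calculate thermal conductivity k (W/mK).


Fourier's law rearranged: k = Q * t / (A * dT)
  Numerator = 1433.6 * 0.0106 = 15.19616
  Denominator = 1.02 * 13 = 13.26
  k = 15.19616 / 13.26 = 1.146 W/mK

1.146 W/mK


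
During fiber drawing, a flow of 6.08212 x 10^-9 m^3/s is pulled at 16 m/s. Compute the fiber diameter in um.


Cross-sectional area from continuity:
  A = Q / v = 6.08212 x 10^-9 / 16 = 3.801325 x 10^-10 m^2
Diameter from circular cross-section:
  d = sqrt(4A / pi) * 10^6 (m -> um)
  d = sqrt(4 * 3.801325 x 10^-10 / pi) * 10^6 = 22.0 um

22.0 um


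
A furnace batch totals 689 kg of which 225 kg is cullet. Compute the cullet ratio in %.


Cullet ratio = (cullet mass / total batch mass) * 100
  Ratio = 225 / 689 * 100 = 32.66%

32.66%


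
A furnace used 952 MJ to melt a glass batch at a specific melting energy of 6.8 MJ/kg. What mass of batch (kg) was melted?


Rearrange E = m * s for m:
  m = E / s
  m = 952 / 6.8 = 140.0 kg

140.0 kg


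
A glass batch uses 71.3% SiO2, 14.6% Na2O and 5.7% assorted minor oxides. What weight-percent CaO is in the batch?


Pieces sum to 100%:
  CaO = 100 - (SiO2 + Na2O + others)
  CaO = 100 - (71.3 + 14.6 + 5.7) = 8.4%

8.4%


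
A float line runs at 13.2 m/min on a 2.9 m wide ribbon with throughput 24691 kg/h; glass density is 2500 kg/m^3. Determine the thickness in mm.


Ribbon cross-section from mass balance:
  Volume rate = throughput / density = 24691 / 2500 = 9.8764 m^3/h
  thickness = volume rate / (speed * 60 * width), i.e.
  thickness = throughput / (60 * speed * width * density) * 1000
  thickness = 24691 / (60 * 13.2 * 2.9 * 2500) * 1000 = 4.3 mm

4.3 mm


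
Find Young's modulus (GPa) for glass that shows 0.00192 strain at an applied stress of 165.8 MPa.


Young's modulus: E = stress / strain
  E = 165.8 MPa / 0.00192 = 86354.17 MPa
Convert to GPa: 86354.17 / 1000 = 86.35 GPa

86.35 GPa


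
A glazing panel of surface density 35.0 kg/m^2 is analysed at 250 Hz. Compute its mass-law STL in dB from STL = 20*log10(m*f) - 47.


Mass law: STL = 20 * log10(m * f) - 47
  m * f = 35.0 * 250 = 8750
  log10(8750) = 3.94201
  STL = 20 * 3.94201 - 47 = 78.8402 - 47 = 31.8 dB

31.8 dB


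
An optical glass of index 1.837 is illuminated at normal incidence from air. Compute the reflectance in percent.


Fresnel reflectance at normal incidence:
  R = ((n - 1)/(n + 1))^2
  (n - 1)/(n + 1) = (1.837 - 1)/(1.837 + 1) = 0.29503
  R = 0.29503^2 = 0.0870427
  R(%) = 0.0870427 * 100 = 8.704%

8.704%


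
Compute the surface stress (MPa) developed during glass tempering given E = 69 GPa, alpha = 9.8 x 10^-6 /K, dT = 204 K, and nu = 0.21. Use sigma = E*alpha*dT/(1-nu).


Tempering stress: sigma = E * alpha * dT / (1 - nu)
  E (MPa) = 69 * 1000 = 69000
  Numerator = 69000 * (9.8 x 10^-6) * 204 = 137.9448
  Denominator = 1 - 0.21 = 0.79
  sigma = 137.9448 / 0.79 = 174.6 MPa

174.6 MPa


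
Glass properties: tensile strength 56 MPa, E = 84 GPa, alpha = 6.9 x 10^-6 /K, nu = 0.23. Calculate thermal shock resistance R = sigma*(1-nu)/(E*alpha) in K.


Thermal shock resistance: R = sigma * (1 - nu) / (E * alpha)
  Numerator = 56 * (1 - 0.23) = 43.12
  Denominator = 84 * 1000 * (6.9 x 10^-6) = 0.5796
  R = 43.12 / 0.5796 = 74.4 K

74.4 K


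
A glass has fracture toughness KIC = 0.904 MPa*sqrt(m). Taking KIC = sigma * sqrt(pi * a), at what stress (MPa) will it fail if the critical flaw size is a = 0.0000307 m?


Rearrange KIC = sigma * sqrt(pi * a):
  sigma = KIC / sqrt(pi * a)
  sqrt(pi * 0.0000307) = 0.009821
  sigma = 0.904 / 0.009821 = 92.05 MPa

92.05 MPa


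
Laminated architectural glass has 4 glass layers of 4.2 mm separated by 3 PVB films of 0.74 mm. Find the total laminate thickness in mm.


Total thickness = glass contribution + PVB contribution
  Glass: 4 * 4.2 = 16.8 mm
  PVB: 3 * 0.74 = 2.22 mm
  Total = 16.8 + 2.22 = 19.02 mm

19.02 mm


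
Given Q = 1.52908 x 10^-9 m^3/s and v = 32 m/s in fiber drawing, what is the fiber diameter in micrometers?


Cross-sectional area from continuity:
  A = Q / v = 1.52908 x 10^-9 / 32 = 4.778375 x 10^-11 m^2
Diameter from circular cross-section:
  d = sqrt(4A / pi) * 10^6 (m -> um)
  d = sqrt(4 * 4.778375 x 10^-11 / pi) * 10^6 = 7.8 um

7.8 um


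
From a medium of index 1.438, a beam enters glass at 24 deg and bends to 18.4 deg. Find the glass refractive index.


Apply Snell's law: n1 * sin(theta1) = n2 * sin(theta2)
  n2 = n1 * sin(theta1) / sin(theta2)
  sin(24) = 0.406737
  sin(18.4) = 0.315649
  n2 = 1.438 * 0.406737 / 0.315649 = 1.853

1.853


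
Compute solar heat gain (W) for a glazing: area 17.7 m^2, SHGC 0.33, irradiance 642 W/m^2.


Solar heat gain: Q = Area * SHGC * Irradiance
  Q = 17.7 * 0.33 * 642 = 3749.9 W

3749.9 W


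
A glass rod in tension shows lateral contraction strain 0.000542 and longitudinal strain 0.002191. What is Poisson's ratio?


Poisson's ratio: nu = lateral strain / axial strain
  nu = 0.000542 / 0.002191 = 0.2474

0.2474


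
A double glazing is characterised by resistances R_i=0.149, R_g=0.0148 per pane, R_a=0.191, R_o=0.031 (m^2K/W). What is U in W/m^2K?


Total thermal resistance (series):
  R_total = R_in + R_glass + R_air + R_glass + R_out
  R_total = 0.149 + 0.0148 + 0.191 + 0.0148 + 0.031 = 0.4006 m^2K/W
U-value = 1 / R_total = 1 / 0.4006 = 2.496 W/m^2K

2.496 W/m^2K


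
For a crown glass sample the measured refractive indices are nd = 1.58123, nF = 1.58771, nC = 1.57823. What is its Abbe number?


Abbe number formula: Vd = (nd - 1) / (nF - nC)
  nd - 1 = 1.58123 - 1 = 0.58123
  nF - nC = 1.58771 - 1.57823 = 0.00948
  Vd = 0.58123 / 0.00948 = 61.31

61.31


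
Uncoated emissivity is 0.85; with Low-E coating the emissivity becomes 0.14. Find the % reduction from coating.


Percentage reduction = (1 - coated/uncoated) * 100
  Ratio = 0.14 / 0.85 = 0.1647
  Reduction = (1 - 0.1647) * 100 = 83.5%

83.5%


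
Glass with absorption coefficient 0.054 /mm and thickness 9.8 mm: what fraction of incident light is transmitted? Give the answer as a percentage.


Beer-Lambert law: T = exp(-alpha * thickness)
  exponent = -0.054 * 9.8 = -0.5292
  T = exp(-0.5292) = 0.5891
  Percentage = 0.5891 * 100 = 58.91%

58.91%


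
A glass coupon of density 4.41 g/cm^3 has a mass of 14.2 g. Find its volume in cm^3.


Rearrange rho = m / V:
  V = m / rho
  V = 14.2 / 4.41 = 3.22 cm^3

3.22 cm^3


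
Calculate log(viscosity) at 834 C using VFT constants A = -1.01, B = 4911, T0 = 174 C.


VFT equation: log(eta) = A + B / (T - T0)
  T - T0 = 834 - 174 = 660
  B / (T - T0) = 4911 / 660 = 7.441
  log(eta) = -1.01 + 7.441 = 6.431

6.431


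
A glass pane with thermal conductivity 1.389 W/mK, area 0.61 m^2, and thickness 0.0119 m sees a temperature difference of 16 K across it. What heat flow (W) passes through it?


Fourier's law: Q = k * A * dT / t
  Q = 1.389 * 0.61 * 16 / 0.0119
  Q = 13.55664 / 0.0119 = 1139.2 W

1139.2 W


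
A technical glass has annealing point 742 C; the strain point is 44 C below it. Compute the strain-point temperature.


Strain point = annealing point - difference:
  T_strain = 742 - 44 = 698 C

698 C


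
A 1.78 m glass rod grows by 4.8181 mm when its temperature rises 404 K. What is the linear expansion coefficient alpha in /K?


Rearrange dL = alpha * L0 * dT for alpha:
  alpha = dL / (L0 * dT)
  alpha = (4.8181 / 1000) / (1.78 * 404) = 0.0000067 /K = 6.7 x 10^-6 /K

6.7 x 10^-6 /K


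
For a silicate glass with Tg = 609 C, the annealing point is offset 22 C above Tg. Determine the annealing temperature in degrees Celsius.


The annealing temperature is Tg plus the offset:
  T_anneal = 609 + 22 = 631 C

631 C


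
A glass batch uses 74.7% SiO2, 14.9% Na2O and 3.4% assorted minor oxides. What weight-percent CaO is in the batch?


Pieces sum to 100%:
  CaO = 100 - (SiO2 + Na2O + others)
  CaO = 100 - (74.7 + 14.9 + 3.4) = 7.0%

7.0%


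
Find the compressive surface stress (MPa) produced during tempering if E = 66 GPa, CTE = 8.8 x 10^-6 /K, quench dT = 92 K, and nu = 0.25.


Tempering stress: sigma = E * alpha * dT / (1 - nu)
  E (MPa) = 66 * 1000 = 66000
  Numerator = 66000 * (8.8 x 10^-6) * 92 = 53.4336
  Denominator = 1 - 0.25 = 0.75
  sigma = 53.4336 / 0.75 = 71.2 MPa

71.2 MPa


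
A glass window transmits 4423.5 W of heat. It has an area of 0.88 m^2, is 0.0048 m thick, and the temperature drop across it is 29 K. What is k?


Fourier's law rearranged: k = Q * t / (A * dT)
  Numerator = 4423.5 * 0.0048 = 21.2328
  Denominator = 0.88 * 29 = 25.52
  k = 21.2328 / 25.52 = 0.832 W/mK

0.832 W/mK


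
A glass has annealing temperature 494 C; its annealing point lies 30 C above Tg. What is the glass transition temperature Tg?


Rearrange T_anneal = Tg + offset for Tg:
  Tg = T_anneal - offset = 494 - 30 = 464 C

464 C


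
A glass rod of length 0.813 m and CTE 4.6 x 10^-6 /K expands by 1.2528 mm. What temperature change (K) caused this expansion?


Rearrange dL = alpha * L0 * dT for dT:
  dT = dL / (alpha * L0)
  dL (m) = 1.2528 / 1000 = 0.0012528
  dT = 0.0012528 / ((4.6 x 10^-6) * 0.813) = 335.0 K

335.0 K


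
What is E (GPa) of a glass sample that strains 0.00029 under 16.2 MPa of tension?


Young's modulus: E = stress / strain
  E = 16.2 MPa / 0.00029 = 55862.07 MPa
Convert to GPa: 55862.07 / 1000 = 55.86 GPa

55.86 GPa


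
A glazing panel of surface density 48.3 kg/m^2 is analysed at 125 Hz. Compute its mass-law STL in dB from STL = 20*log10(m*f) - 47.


Mass law: STL = 20 * log10(m * f) - 47
  m * f = 48.3 * 125 = 6037.5
  log10(6037.5) = 3.78086
  STL = 20 * 3.78086 - 47 = 75.6172 - 47 = 28.6 dB

28.6 dB


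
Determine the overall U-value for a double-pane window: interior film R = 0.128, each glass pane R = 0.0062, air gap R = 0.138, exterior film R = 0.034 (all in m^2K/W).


Total thermal resistance (series):
  R_total = R_in + R_glass + R_air + R_glass + R_out
  R_total = 0.128 + 0.0062 + 0.138 + 0.0062 + 0.034 = 0.3124 m^2K/W
U-value = 1 / R_total = 1 / 0.3124 = 3.201 W/m^2K

3.201 W/m^2K


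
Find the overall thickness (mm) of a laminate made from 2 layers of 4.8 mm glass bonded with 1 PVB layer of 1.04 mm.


Total thickness = glass contribution + PVB contribution
  Glass: 2 * 4.8 = 9.6 mm
  PVB: 1 * 1.04 = 1.04 mm
  Total = 9.6 + 1.04 = 10.64 mm

10.64 mm


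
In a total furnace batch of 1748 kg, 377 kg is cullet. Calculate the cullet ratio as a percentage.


Cullet ratio = (cullet mass / total batch mass) * 100
  Ratio = 377 / 1748 * 100 = 21.57%

21.57%


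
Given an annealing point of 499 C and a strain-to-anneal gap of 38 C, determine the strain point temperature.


Strain point = annealing point - difference:
  T_strain = 499 - 38 = 461 C

461 C


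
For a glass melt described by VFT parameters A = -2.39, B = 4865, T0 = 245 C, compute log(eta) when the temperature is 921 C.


VFT equation: log(eta) = A + B / (T - T0)
  T - T0 = 921 - 245 = 676
  B / (T - T0) = 4865 / 676 = 7.197
  log(eta) = -2.39 + 7.197 = 4.807

4.807


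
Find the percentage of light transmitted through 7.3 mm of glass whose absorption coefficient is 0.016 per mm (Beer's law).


Beer-Lambert law: T = exp(-alpha * thickness)
  exponent = -0.016 * 7.3 = -0.1168
  T = exp(-0.1168) = 0.8898
  Percentage = 0.8898 * 100 = 88.98%

88.98%


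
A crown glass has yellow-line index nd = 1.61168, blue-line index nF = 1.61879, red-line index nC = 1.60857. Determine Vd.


Abbe number formula: Vd = (nd - 1) / (nF - nC)
  nd - 1 = 1.61168 - 1 = 0.61168
  nF - nC = 1.61879 - 1.60857 = 0.01022
  Vd = 0.61168 / 0.01022 = 59.85

59.85


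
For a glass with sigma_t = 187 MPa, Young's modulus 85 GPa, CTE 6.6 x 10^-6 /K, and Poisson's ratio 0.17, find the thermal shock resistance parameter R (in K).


Thermal shock resistance: R = sigma * (1 - nu) / (E * alpha)
  Numerator = 187 * (1 - 0.17) = 155.21
  Denominator = 85 * 1000 * (6.6 x 10^-6) = 0.561
  R = 155.21 / 0.561 = 276.7 K

276.7 K


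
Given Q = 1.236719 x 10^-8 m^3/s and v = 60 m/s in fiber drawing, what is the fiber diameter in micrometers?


Cross-sectional area from continuity:
  A = Q / v = 1.236719 x 10^-8 / 60 = 2.061198 x 10^-10 m^2
Diameter from circular cross-section:
  d = sqrt(4A / pi) * 10^6 (m -> um)
  d = sqrt(4 * 2.061198 x 10^-10 / pi) * 10^6 = 16.2 um

16.2 um


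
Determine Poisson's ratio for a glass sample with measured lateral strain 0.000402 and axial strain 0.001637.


Poisson's ratio: nu = lateral strain / axial strain
  nu = 0.000402 / 0.001637 = 0.2456

0.2456


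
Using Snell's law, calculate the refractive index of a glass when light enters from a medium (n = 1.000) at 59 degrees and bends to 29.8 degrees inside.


Apply Snell's law: n1 * sin(theta1) = n2 * sin(theta2)
  n2 = n1 * sin(theta1) / sin(theta2)
  sin(59) = 0.857167
  sin(29.8) = 0.496974
  n2 = 1.000 * 0.857167 / 0.496974 = 1.7248

1.7248


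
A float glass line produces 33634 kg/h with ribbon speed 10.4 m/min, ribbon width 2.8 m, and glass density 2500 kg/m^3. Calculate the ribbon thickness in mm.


Ribbon cross-section from mass balance:
  Volume rate = throughput / density = 33634 / 2500 = 13.4536 m^3/h
  thickness = volume rate / (speed * 60 * width), i.e.
  thickness = throughput / (60 * speed * width * density) * 1000
  thickness = 33634 / (60 * 10.4 * 2.8 * 2500) * 1000 = 7.7 mm

7.7 mm


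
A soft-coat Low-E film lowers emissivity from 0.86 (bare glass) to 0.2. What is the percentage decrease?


Percentage reduction = (1 - coated/uncoated) * 100
  Ratio = 0.2 / 0.86 = 0.2326
  Reduction = (1 - 0.2326) * 100 = 76.7%

76.7%


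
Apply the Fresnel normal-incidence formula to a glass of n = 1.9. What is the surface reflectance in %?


Fresnel reflectance at normal incidence:
  R = ((n - 1)/(n + 1))^2
  (n - 1)/(n + 1) = (1.9 - 1)/(1.9 + 1) = 0.310345
  R = 0.310345^2 = 0.096314
  R(%) = 0.096314 * 100 = 9.631%

9.631%


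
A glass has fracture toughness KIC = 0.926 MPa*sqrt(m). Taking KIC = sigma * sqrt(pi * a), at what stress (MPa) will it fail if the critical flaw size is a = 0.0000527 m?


Rearrange KIC = sigma * sqrt(pi * a):
  sigma = KIC / sqrt(pi * a)
  sqrt(pi * 0.0000527) = 0.012867
  sigma = 0.926 / 0.012867 = 71.97 MPa

71.97 MPa


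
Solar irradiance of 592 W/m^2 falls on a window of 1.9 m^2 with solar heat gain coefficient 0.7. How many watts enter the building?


Solar heat gain: Q = Area * SHGC * Irradiance
  Q = 1.9 * 0.7 * 592 = 787.4 W

787.4 W


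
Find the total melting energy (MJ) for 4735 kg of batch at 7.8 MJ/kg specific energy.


Total energy = mass * specific energy
  E = 4735 * 7.8 = 36933 MJ

36933 MJ


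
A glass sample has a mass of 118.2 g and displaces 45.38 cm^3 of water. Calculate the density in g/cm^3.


Use the definition of density:
  rho = mass / volume
  rho = 118.2 / 45.38 = 2.605 g/cm^3

2.605 g/cm^3


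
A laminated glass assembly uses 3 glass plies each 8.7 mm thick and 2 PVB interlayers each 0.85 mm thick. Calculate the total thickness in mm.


Total thickness = glass contribution + PVB contribution
  Glass: 3 * 8.7 = 26.1 mm
  PVB: 2 * 0.85 = 1.7 mm
  Total = 26.1 + 1.7 = 27.8 mm

27.8 mm


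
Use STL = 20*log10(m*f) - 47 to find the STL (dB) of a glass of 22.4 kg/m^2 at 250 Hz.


Mass law: STL = 20 * log10(m * f) - 47
  m * f = 22.4 * 250 = 5600
  log10(5600) = 3.74819
  STL = 20 * 3.74819 - 47 = 74.9638 - 47 = 28.0 dB

28.0 dB


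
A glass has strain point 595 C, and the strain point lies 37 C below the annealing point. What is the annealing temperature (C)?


T_anneal = T_strain + gap:
  T_anneal = 595 + 37 = 632 C

632 C


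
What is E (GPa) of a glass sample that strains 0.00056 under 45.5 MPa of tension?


Young's modulus: E = stress / strain
  E = 45.5 MPa / 0.00056 = 81250 MPa
Convert to GPa: 81250 / 1000 = 81.25 GPa

81.25 GPa


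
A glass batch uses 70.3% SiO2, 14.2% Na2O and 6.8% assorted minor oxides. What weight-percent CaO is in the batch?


Pieces sum to 100%:
  CaO = 100 - (SiO2 + Na2O + others)
  CaO = 100 - (70.3 + 14.2 + 6.8) = 8.7%

8.7%


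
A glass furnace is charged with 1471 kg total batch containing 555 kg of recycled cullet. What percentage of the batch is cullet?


Cullet ratio = (cullet mass / total batch mass) * 100
  Ratio = 555 / 1471 * 100 = 37.73%

37.73%


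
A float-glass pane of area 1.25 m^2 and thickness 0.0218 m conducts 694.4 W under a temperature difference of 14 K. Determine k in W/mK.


Fourier's law rearranged: k = Q * t / (A * dT)
  Numerator = 694.4 * 0.0218 = 15.13792
  Denominator = 1.25 * 14 = 17.5
  k = 15.13792 / 17.5 = 0.865 W/mK

0.865 W/mK


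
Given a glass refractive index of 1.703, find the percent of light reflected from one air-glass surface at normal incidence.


Fresnel reflectance at normal incidence:
  R = ((n - 1)/(n + 1))^2
  (n - 1)/(n + 1) = (1.703 - 1)/(1.703 + 1) = 0.260081
  R = 0.260081^2 = 0.0676421
  R(%) = 0.0676421 * 100 = 6.764%

6.764%


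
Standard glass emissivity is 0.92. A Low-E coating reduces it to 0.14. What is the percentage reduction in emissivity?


Percentage reduction = (1 - coated/uncoated) * 100
  Ratio = 0.14 / 0.92 = 0.1522
  Reduction = (1 - 0.1522) * 100 = 84.8%

84.8%


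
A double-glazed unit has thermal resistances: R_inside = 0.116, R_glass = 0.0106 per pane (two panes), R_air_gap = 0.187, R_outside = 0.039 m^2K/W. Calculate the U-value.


Total thermal resistance (series):
  R_total = R_in + R_glass + R_air + R_glass + R_out
  R_total = 0.116 + 0.0106 + 0.187 + 0.0106 + 0.039 = 0.3632 m^2K/W
U-value = 1 / R_total = 1 / 0.3632 = 2.753 W/m^2K

2.753 W/m^2K


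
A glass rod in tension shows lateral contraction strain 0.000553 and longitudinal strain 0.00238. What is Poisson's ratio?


Poisson's ratio: nu = lateral strain / axial strain
  nu = 0.000553 / 0.00238 = 0.2324

0.2324


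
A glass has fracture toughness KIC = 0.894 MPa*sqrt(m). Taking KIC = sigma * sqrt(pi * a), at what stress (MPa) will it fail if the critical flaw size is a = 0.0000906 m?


Rearrange KIC = sigma * sqrt(pi * a):
  sigma = KIC / sqrt(pi * a)
  sqrt(pi * 0.0000906) = 0.016871
  sigma = 0.894 / 0.016871 = 52.99 MPa

52.99 MPa


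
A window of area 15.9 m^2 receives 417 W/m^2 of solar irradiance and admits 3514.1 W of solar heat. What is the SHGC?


Rearrange Q = Area * SHGC * Irradiance:
  SHGC = Q / (Area * Irradiance)
  SHGC = 3514.1 / (15.9 * 417) = 0.53

0.53


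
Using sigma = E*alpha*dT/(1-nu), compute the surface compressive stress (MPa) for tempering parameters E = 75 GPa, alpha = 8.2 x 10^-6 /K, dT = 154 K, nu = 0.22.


Tempering stress: sigma = E * alpha * dT / (1 - nu)
  E (MPa) = 75 * 1000 = 75000
  Numerator = 75000 * (8.2 x 10^-6) * 154 = 94.71
  Denominator = 1 - 0.22 = 0.78
  sigma = 94.71 / 0.78 = 121.4 MPa

121.4 MPa


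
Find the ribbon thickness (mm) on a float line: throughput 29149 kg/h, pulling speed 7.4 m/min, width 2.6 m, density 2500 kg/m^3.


Ribbon cross-section from mass balance:
  Volume rate = throughput / density = 29149 / 2500 = 11.6596 m^3/h
  thickness = volume rate / (speed * 60 * width), i.e.
  thickness = throughput / (60 * speed * width * density) * 1000
  thickness = 29149 / (60 * 7.4 * 2.6 * 2500) * 1000 = 10.1 mm

10.1 mm


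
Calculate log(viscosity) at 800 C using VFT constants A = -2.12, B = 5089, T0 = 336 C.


VFT equation: log(eta) = A + B / (T - T0)
  T - T0 = 800 - 336 = 464
  B / (T - T0) = 5089 / 464 = 10.968
  log(eta) = -2.12 + 10.968 = 8.848

8.848


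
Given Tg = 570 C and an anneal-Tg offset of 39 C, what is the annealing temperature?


The annealing temperature is Tg plus the offset:
  T_anneal = 570 + 39 = 609 C

609 C


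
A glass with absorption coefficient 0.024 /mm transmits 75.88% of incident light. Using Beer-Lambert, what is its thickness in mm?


Rearrange T = exp(-alpha * thickness):
  thickness = -ln(T) / alpha
  T = 75.88/100 = 0.7588
  ln(T) = -0.27602
  -ln(T) = 0.27602
  thickness = 0.27602 / 0.024 = 11.5 mm

11.5 mm


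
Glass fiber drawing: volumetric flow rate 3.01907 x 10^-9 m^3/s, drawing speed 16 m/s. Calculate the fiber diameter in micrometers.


Cross-sectional area from continuity:
  A = Q / v = 3.01907 x 10^-9 / 16 = 1.886919 x 10^-10 m^2
Diameter from circular cross-section:
  d = sqrt(4A / pi) * 10^6 (m -> um)
  d = sqrt(4 * 1.886919 x 10^-10 / pi) * 10^6 = 15.5 um

15.5 um


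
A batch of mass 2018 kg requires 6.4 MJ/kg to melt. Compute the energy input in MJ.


Total energy = mass * specific energy
  E = 2018 * 6.4 = 12915.2 MJ

12915.2 MJ


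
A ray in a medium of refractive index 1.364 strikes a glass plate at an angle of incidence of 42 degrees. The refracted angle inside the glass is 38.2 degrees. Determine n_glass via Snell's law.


Apply Snell's law: n1 * sin(theta1) = n2 * sin(theta2)
  n2 = n1 * sin(theta1) / sin(theta2)
  sin(42) = 0.669131
  sin(38.2) = 0.618408
  n2 = 1.364 * 0.669131 / 0.618408 = 1.4759

1.4759


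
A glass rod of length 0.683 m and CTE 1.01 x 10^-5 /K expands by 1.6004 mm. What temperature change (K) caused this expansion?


Rearrange dL = alpha * L0 * dT for dT:
  dT = dL / (alpha * L0)
  dL (m) = 1.6004 / 1000 = 0.0016004
  dT = 0.0016004 / ((1.01 x 10^-5) * 0.683) = 232.0 K

232.0 K


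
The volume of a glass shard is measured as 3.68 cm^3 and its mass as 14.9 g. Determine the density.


Use the definition of density:
  rho = mass / volume
  rho = 14.9 / 3.68 = 4.049 g/cm^3

4.049 g/cm^3


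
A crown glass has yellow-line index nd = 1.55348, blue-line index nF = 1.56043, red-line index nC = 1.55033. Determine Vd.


Abbe number formula: Vd = (nd - 1) / (nF - nC)
  nd - 1 = 1.55348 - 1 = 0.55348
  nF - nC = 1.56043 - 1.55033 = 0.0101
  Vd = 0.55348 / 0.0101 = 54.8

54.8


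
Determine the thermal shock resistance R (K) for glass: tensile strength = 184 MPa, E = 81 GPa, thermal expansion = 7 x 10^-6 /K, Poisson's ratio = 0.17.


Thermal shock resistance: R = sigma * (1 - nu) / (E * alpha)
  Numerator = 184 * (1 - 0.17) = 152.72
  Denominator = 81 * 1000 * (7 x 10^-6) = 0.567
  R = 152.72 / 0.567 = 269.3 K

269.3 K


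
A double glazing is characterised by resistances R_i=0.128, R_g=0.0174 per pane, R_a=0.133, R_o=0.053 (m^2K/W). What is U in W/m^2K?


Total thermal resistance (series):
  R_total = R_in + R_glass + R_air + R_glass + R_out
  R_total = 0.128 + 0.0174 + 0.133 + 0.0174 + 0.053 = 0.3488 m^2K/W
U-value = 1 / R_total = 1 / 0.3488 = 2.867 W/m^2K

2.867 W/m^2K


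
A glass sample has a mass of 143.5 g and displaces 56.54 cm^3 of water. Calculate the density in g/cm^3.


Use the definition of density:
  rho = mass / volume
  rho = 143.5 / 56.54 = 2.538 g/cm^3

2.538 g/cm^3


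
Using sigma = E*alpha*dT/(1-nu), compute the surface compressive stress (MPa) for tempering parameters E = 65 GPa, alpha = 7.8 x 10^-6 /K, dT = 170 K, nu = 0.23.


Tempering stress: sigma = E * alpha * dT / (1 - nu)
  E (MPa) = 65 * 1000 = 65000
  Numerator = 65000 * (7.8 x 10^-6) * 170 = 86.19
  Denominator = 1 - 0.23 = 0.77
  sigma = 86.19 / 0.77 = 111.9 MPa

111.9 MPa


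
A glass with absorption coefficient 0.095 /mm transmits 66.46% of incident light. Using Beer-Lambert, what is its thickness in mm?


Rearrange T = exp(-alpha * thickness):
  thickness = -ln(T) / alpha
  T = 66.46/100 = 0.6646
  ln(T) = -0.40857
  -ln(T) = 0.40857
  thickness = 0.40857 / 0.095 = 4.3 mm

4.3 mm


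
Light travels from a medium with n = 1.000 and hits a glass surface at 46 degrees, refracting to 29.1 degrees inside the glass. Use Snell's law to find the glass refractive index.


Apply Snell's law: n1 * sin(theta1) = n2 * sin(theta2)
  n2 = n1 * sin(theta1) / sin(theta2)
  sin(46) = 0.71934
  sin(29.1) = 0.486335
  n2 = 1.000 * 0.71934 / 0.486335 = 1.4791

1.4791


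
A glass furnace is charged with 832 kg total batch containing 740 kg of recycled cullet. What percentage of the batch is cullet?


Cullet ratio = (cullet mass / total batch mass) * 100
  Ratio = 740 / 832 * 100 = 88.94%

88.94%


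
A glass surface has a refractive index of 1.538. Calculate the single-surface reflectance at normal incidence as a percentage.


Fresnel reflectance at normal incidence:
  R = ((n - 1)/(n + 1))^2
  (n - 1)/(n + 1) = (1.538 - 1)/(1.538 + 1) = 0.211978
  R = 0.211978^2 = 0.0449347
  R(%) = 0.0449347 * 100 = 4.493%

4.493%


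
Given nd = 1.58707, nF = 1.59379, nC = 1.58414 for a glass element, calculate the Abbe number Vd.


Abbe number formula: Vd = (nd - 1) / (nF - nC)
  nd - 1 = 1.58707 - 1 = 0.58707
  nF - nC = 1.59379 - 1.58414 = 0.00965
  Vd = 0.58707 / 0.00965 = 60.84

60.84


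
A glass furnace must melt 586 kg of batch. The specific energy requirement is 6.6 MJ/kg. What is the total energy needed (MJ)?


Total energy = mass * specific energy
  E = 586 * 6.6 = 3867.6 MJ

3867.6 MJ


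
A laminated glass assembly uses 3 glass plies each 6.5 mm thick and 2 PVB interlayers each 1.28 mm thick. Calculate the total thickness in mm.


Total thickness = glass contribution + PVB contribution
  Glass: 3 * 6.5 = 19.5 mm
  PVB: 2 * 1.28 = 2.56 mm
  Total = 19.5 + 2.56 = 22.06 mm

22.06 mm


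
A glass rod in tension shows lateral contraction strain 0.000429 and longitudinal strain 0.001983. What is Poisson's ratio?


Poisson's ratio: nu = lateral strain / axial strain
  nu = 0.000429 / 0.001983 = 0.2163

0.2163


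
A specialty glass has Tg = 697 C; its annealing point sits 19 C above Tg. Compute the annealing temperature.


The annealing temperature is Tg plus the offset:
  T_anneal = 697 + 19 = 716 C

716 C


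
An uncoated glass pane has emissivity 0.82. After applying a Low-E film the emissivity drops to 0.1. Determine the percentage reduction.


Percentage reduction = (1 - coated/uncoated) * 100
  Ratio = 0.1 / 0.82 = 0.122
  Reduction = (1 - 0.122) * 100 = 87.8%

87.8%


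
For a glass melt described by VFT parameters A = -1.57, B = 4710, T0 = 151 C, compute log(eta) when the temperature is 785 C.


VFT equation: log(eta) = A + B / (T - T0)
  T - T0 = 785 - 151 = 634
  B / (T - T0) = 4710 / 634 = 7.429
  log(eta) = -1.57 + 7.429 = 5.859

5.859


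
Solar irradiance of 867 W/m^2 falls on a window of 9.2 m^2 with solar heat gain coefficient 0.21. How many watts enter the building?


Solar heat gain: Q = Area * SHGC * Irradiance
  Q = 9.2 * 0.21 * 867 = 1675 W

1675 W


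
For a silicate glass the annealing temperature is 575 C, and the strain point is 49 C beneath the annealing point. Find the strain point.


Strain point = annealing point - difference:
  T_strain = 575 - 49 = 526 C

526 C


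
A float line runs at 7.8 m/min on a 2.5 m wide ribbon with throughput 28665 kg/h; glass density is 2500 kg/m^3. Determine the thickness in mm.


Ribbon cross-section from mass balance:
  Volume rate = throughput / density = 28665 / 2500 = 11.466 m^3/h
  thickness = volume rate / (speed * 60 * width), i.e.
  thickness = throughput / (60 * speed * width * density) * 1000
  thickness = 28665 / (60 * 7.8 * 2.5 * 2500) * 1000 = 9.8 mm

9.8 mm


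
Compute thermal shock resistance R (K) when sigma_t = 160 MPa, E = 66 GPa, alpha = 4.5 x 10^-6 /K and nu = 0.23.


Thermal shock resistance: R = sigma * (1 - nu) / (E * alpha)
  Numerator = 160 * (1 - 0.23) = 123.2
  Denominator = 66 * 1000 * (4.5 x 10^-6) = 0.297
  R = 123.2 / 0.297 = 414.8 K

414.8 K


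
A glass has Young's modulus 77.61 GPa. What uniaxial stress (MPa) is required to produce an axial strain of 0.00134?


Rearrange E = sigma / epsilon:
  sigma = E * epsilon
  E (MPa) = 77.61 * 1000 = 77610
  sigma = 77610 * 0.00134 = 104.0 MPa

104.0 MPa


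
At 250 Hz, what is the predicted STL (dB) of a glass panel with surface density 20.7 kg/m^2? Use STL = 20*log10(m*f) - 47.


Mass law: STL = 20 * log10(m * f) - 47
  m * f = 20.7 * 250 = 5175
  log10(5175) = 3.71391
  STL = 20 * 3.71391 - 47 = 74.2782 - 47 = 27.3 dB

27.3 dB


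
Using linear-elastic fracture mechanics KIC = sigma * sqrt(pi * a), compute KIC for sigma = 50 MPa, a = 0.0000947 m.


Fracture toughness: KIC = sigma * sqrt(pi * a)
  pi * a = pi * 0.0000947 = 0.000297509
  sqrt(pi * a) = 0.017248
  KIC = 50 * 0.017248 = 0.862 MPa*sqrt(m)

0.862 MPa*sqrt(m)


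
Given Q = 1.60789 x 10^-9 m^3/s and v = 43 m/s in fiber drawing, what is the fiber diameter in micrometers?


Cross-sectional area from continuity:
  A = Q / v = 1.60789 x 10^-9 / 43 = 3.739279 x 10^-11 m^2
Diameter from circular cross-section:
  d = sqrt(4A / pi) * 10^6 (m -> um)
  d = sqrt(4 * 3.739279 x 10^-11 / pi) * 10^6 = 6.9 um

6.9 um


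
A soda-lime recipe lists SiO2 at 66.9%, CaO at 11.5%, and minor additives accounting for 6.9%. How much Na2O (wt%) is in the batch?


Pieces sum to 100%:
  Na2O = 100 - (SiO2 + CaO + others)
  Na2O = 100 - (66.9 + 11.5 + 6.9) = 14.7%

14.7%


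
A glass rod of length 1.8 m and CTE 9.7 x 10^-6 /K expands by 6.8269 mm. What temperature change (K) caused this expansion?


Rearrange dL = alpha * L0 * dT for dT:
  dT = dL / (alpha * L0)
  dL (m) = 6.8269 / 1000 = 0.0068269
  dT = 0.0068269 / ((9.7 x 10^-6) * 1.8) = 391.0 K

391.0 K


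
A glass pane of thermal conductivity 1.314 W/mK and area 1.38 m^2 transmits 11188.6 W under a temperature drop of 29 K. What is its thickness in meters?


Fourier's law: t = k * A * dT / Q
  t = 1.314 * 1.38 * 29 / 11188.6
  t = 52.58628 / 11188.6 = 0.0047 m

0.0047 m


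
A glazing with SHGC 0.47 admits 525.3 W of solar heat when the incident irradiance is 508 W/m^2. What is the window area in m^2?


Rearrange Q = Area * SHGC * Irradiance:
  Area = Q / (SHGC * Irradiance)
  Area = 525.3 / (0.47 * 508) = 2.2 m^2

2.2 m^2


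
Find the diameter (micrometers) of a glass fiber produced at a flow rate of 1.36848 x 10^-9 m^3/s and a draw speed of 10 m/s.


Cross-sectional area from continuity:
  A = Q / v = 1.36848 x 10^-9 / 10 = 1.36848 x 10^-10 m^2
Diameter from circular cross-section:
  d = sqrt(4A / pi) * 10^6 (m -> um)
  d = sqrt(4 * 1.36848 x 10^-10 / pi) * 10^6 = 13.2 um

13.2 um


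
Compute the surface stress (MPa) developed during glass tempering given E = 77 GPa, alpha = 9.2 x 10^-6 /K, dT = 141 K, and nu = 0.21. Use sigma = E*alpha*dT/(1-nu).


Tempering stress: sigma = E * alpha * dT / (1 - nu)
  E (MPa) = 77 * 1000 = 77000
  Numerator = 77000 * (9.2 x 10^-6) * 141 = 99.8844
  Denominator = 1 - 0.21 = 0.79
  sigma = 99.8844 / 0.79 = 126.4 MPa

126.4 MPa


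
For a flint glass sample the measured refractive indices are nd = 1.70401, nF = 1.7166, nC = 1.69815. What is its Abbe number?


Abbe number formula: Vd = (nd - 1) / (nF - nC)
  nd - 1 = 1.70401 - 1 = 0.70401
  nF - nC = 1.7166 - 1.69815 = 0.01845
  Vd = 0.70401 / 0.01845 = 38.16

38.16


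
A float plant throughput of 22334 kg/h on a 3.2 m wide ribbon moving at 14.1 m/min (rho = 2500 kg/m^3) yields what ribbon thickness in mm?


Ribbon cross-section from mass balance:
  Volume rate = throughput / density = 22334 / 2500 = 8.9336 m^3/h
  thickness = volume rate / (speed * 60 * width), i.e.
  thickness = throughput / (60 * speed * width * density) * 1000
  thickness = 22334 / (60 * 14.1 * 3.2 * 2500) * 1000 = 3.3 mm

3.3 mm


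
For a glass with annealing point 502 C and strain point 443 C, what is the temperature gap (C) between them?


Gap = T_anneal - T_strain:
  gap = 502 - 443 = 59 C

59 C


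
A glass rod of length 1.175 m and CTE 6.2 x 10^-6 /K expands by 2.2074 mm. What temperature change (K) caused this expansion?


Rearrange dL = alpha * L0 * dT for dT:
  dT = dL / (alpha * L0)
  dL (m) = 2.2074 / 1000 = 0.0022074
  dT = 0.0022074 / ((6.2 x 10^-6) * 1.175) = 303.0 K

303.0 K


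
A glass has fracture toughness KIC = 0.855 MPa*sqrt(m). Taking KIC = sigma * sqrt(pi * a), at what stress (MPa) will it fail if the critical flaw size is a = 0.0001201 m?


Rearrange KIC = sigma * sqrt(pi * a):
  sigma = KIC / sqrt(pi * a)
  sqrt(pi * 0.0001201) = 0.019424
  sigma = 0.855 / 0.019424 = 44.02 MPa

44.02 MPa


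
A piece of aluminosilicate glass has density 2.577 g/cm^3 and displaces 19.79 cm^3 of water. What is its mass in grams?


Rearrange rho = m / V:
  m = rho * V
  m = 2.577 * 19.79 = 50.999 g

50.999 g


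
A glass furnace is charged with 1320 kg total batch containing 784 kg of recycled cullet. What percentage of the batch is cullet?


Cullet ratio = (cullet mass / total batch mass) * 100
  Ratio = 784 / 1320 * 100 = 59.39%

59.39%


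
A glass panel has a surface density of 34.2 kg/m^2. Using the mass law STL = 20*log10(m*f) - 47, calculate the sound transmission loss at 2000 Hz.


Mass law: STL = 20 * log10(m * f) - 47
  m * f = 34.2 * 2000 = 68400
  log10(68400) = 4.83506
  STL = 20 * 4.83506 - 47 = 96.7012 - 47 = 49.7 dB

49.7 dB


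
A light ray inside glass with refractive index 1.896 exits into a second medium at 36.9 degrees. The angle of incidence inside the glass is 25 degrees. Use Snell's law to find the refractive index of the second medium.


Apply Snell's law: n1 * sin(theta1) = n2 * sin(theta2)
  n2 = n1 * sin(theta1) / sin(theta2)
  sin(25) = 0.422618
  sin(36.9) = 0.60042
  n2 = 1.896 * 0.422618 / 0.60042 = 1.3345

1.3345


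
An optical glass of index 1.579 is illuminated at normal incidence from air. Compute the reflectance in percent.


Fresnel reflectance at normal incidence:
  R = ((n - 1)/(n + 1))^2
  (n - 1)/(n + 1) = (1.579 - 1)/(1.579 + 1) = 0.224506
  R = 0.224506^2 = 0.0504029
  R(%) = 0.0504029 * 100 = 5.04%

5.04%


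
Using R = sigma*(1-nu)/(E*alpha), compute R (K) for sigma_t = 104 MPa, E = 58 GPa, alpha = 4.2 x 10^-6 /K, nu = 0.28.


Thermal shock resistance: R = sigma * (1 - nu) / (E * alpha)
  Numerator = 104 * (1 - 0.28) = 74.88
  Denominator = 58 * 1000 * (4.2 x 10^-6) = 0.2436
  R = 74.88 / 0.2436 = 307.4 K

307.4 K


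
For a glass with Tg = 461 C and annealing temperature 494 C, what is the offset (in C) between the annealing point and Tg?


Offset = T_anneal - Tg:
  offset = 494 - 461 = 33 C

33 C


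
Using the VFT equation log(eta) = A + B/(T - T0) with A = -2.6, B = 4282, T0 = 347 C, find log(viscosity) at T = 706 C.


VFT equation: log(eta) = A + B / (T - T0)
  T - T0 = 706 - 347 = 359
  B / (T - T0) = 4282 / 359 = 11.928
  log(eta) = -2.6 + 11.928 = 9.328

9.328


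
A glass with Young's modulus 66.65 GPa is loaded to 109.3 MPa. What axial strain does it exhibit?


Rearrange E = sigma / epsilon:
  epsilon = sigma / E
  E (MPa) = 66.65 * 1000 = 66650
  epsilon = 109.3 / 66650 = 0.00164

0.00164


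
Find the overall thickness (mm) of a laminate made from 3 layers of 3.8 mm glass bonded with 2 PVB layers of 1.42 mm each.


Total thickness = glass contribution + PVB contribution
  Glass: 3 * 3.8 = 11.4 mm
  PVB: 2 * 1.42 = 2.84 mm
  Total = 11.4 + 2.84 = 14.24 mm

14.24 mm


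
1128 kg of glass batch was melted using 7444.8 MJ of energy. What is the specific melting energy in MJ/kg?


Rearrange E = m * s for s:
  s = E / m
  s = 7444.8 / 1128 = 6.6 MJ/kg

6.6 MJ/kg


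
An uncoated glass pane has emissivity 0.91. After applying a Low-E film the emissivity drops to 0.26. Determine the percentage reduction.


Percentage reduction = (1 - coated/uncoated) * 100
  Ratio = 0.26 / 0.91 = 0.2857
  Reduction = (1 - 0.2857) * 100 = 71.4%

71.4%


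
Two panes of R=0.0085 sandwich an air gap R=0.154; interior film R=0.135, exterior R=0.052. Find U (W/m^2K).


Total thermal resistance (series):
  R_total = R_in + R_glass + R_air + R_glass + R_out
  R_total = 0.135 + 0.0085 + 0.154 + 0.0085 + 0.052 = 0.358 m^2K/W
U-value = 1 / R_total = 1 / 0.358 = 2.793 W/m^2K

2.793 W/m^2K
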